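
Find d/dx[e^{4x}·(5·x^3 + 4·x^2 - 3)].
\left(20 x^{3} + 31 x^{2} + 8 x - 12\right) e^{4 x}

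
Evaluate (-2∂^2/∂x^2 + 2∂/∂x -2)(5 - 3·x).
6 x - 16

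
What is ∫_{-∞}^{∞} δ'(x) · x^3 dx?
0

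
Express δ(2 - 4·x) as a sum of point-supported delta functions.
\frac{\delta(x - 1/2)}{4}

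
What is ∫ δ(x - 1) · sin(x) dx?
\sin{\left(1 \right)}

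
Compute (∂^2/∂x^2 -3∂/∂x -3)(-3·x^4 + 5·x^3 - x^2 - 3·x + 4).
9 x^{4} + 21 x^{3} - 78 x^{2} + 45 x - 5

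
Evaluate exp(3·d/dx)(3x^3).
3 x^{3} + 27 x^{2} + 81 x + 81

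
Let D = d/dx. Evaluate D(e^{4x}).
4 e^{4 x}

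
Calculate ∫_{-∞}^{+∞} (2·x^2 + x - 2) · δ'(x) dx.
-1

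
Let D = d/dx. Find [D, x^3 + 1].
3 x^{2}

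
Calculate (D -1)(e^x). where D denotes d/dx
0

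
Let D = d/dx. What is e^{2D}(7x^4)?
7 x^{4} + 56 x^{3} + 168 x^{2} + 224 x + 112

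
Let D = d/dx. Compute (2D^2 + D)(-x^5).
5 x^{3} \left(- x - 8\right)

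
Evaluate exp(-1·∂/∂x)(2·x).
2 x - 2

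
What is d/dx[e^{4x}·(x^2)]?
2 x \left(2 x + 1\right) e^{4 x}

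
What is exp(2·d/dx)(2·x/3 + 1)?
\frac{2 x}{3} + \frac{7}{3}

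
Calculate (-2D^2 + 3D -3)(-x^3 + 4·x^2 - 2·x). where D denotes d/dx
3 x^{3} - 21 x^{2} + 42 x - 22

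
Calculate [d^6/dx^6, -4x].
-24\frac{d^{5}}{dx^{5}}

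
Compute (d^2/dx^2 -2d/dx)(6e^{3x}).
18 e^{3 x}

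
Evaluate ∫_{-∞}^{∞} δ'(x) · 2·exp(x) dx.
-2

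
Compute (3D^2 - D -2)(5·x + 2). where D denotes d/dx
- 10 x - 9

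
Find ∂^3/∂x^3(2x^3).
12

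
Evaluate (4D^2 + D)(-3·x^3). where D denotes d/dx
9 x \left(- x - 8\right)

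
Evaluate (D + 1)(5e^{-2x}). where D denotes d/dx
- 5 e^{- 2 x}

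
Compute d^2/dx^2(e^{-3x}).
9 e^{- 3 x}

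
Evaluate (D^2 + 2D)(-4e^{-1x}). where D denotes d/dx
4 e^{- x}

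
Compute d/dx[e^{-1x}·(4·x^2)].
4 x \left(2 - x\right) e^{- x}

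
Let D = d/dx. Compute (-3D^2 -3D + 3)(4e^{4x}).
- 228 e^{4 x}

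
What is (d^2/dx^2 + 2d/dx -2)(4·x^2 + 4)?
8 x \left(2 - x\right)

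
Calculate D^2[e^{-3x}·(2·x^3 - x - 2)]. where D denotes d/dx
3 \left(6 x^{3} - 12 x^{2} + x - 4\right) e^{- 3 x}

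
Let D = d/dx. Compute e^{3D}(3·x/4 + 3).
\frac{3 x}{4} + \frac{21}{4}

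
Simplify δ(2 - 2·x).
\frac{\delta(x - 1)}{2}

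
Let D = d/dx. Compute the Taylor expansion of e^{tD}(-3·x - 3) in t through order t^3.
- 3 t - 3 x - 3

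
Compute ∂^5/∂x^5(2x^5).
240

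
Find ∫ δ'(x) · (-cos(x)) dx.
0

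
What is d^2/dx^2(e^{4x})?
16 e^{4 x}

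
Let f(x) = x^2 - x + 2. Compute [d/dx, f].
2 x - 1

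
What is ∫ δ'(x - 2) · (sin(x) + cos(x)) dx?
- \cos{\left(2 \right)} + \sin{\left(2 \right)}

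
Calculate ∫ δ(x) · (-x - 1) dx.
-1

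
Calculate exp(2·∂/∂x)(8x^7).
8 x^{7} + 112 x^{6} + 672 x^{5} + 2240 x^{4} + 4480 x^{3} + 5376 x^{2} + 3584 x + 1024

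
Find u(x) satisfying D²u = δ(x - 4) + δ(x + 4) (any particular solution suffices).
\frac{|x - 4|}{2} + \frac{|x + 4|}{2}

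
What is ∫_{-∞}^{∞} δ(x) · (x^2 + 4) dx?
4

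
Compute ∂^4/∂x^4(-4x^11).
- 31680 x^{7}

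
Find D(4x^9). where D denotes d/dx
36 x^{8}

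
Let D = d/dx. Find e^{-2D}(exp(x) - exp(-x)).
- e^{2 - x} + e^{x - 2}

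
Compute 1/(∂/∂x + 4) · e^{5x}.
\frac{e^{5 x}}{9}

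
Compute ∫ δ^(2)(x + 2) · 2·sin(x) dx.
2 \sin{\left(2 \right)}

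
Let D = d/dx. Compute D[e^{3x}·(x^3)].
3 x^{2} \left(x + 1\right) e^{3 x}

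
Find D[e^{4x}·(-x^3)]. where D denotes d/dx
x^{2} \left(- 4 x - 3\right) e^{4 x}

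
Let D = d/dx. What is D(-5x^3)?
- 15 x^{2}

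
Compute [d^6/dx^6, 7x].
42\frac{d^{5}}{dx^{5}}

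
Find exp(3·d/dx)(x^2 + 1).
x^{2} + 6 x + 10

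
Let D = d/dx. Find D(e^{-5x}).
- 5 e^{- 5 x}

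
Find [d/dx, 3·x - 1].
3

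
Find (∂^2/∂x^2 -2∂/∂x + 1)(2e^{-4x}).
50 e^{- 4 x}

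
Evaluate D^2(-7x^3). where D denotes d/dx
- 42 x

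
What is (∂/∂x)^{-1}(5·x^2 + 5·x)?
\frac{5 x^{3}}{3} + \frac{5 x^{2}}{2}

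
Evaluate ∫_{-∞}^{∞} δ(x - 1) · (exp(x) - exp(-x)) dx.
2 \sinh{\left(1 \right)}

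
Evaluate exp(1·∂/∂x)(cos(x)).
\cos{\left(x + 1 \right)}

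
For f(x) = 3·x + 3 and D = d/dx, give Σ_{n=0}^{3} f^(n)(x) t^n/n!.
3 t + 3 x + 3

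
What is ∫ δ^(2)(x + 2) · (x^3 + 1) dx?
-12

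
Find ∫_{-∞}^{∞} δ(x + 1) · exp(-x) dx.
e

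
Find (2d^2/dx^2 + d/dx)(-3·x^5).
15 x^{3} \left(- x - 8\right)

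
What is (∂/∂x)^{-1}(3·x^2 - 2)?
x^{3} - 2 x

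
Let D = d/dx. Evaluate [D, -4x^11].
- 44 x^{10}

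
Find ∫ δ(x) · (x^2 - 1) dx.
-1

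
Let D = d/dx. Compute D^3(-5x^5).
- 300 x^{2}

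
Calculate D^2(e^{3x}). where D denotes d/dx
9 e^{3 x}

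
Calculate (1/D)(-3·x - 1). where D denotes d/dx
- \frac{3 x^{2}}{2} - x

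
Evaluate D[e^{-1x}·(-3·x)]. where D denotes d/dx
3 \left(x - 1\right) e^{- x}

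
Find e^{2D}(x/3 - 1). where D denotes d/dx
\frac{x}{3} - \frac{1}{3}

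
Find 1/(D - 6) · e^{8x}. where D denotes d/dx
\frac{e^{8 x}}{2}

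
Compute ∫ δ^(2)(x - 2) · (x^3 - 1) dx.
12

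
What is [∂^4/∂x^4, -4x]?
-16\frac{d^{3}}{dx^{3}}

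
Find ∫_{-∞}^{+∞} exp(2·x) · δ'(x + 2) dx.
- \frac{2}{e^{4}}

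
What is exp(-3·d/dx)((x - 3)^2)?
x^{2} - 12 x + 36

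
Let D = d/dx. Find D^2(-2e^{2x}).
- 8 e^{2 x}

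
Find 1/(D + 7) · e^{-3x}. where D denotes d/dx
\frac{e^{- 3 x}}{4}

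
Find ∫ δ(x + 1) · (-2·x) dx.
2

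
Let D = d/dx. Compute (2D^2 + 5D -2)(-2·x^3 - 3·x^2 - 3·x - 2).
4 x^{3} - 24 x^{2} - 48 x - 23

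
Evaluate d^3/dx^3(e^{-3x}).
- 27 e^{- 3 x}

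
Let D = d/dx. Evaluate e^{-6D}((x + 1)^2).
x^{2} - 10 x + 25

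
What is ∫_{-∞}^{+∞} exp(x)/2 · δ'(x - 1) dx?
- \frac{e}{2}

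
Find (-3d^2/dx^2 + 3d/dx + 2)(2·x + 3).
4 x + 12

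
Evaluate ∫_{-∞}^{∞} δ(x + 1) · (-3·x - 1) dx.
2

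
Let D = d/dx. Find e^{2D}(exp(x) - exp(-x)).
2 \sinh{\left(x + 2 \right)}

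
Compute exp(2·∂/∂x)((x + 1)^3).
x^{3} + 9 x^{2} + 27 x + 27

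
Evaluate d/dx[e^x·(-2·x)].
2 \left(- x - 1\right) e^{x}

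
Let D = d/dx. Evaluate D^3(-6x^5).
- 360 x^{2}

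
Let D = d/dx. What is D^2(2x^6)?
60 x^{4}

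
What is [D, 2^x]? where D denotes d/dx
2^{x} \log{\left(2 \right)}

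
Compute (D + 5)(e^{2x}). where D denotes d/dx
7 e^{2 x}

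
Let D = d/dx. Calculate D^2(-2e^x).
- 2 e^{x}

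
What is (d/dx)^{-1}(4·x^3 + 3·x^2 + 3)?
x^{4} + x^{3} + 3 x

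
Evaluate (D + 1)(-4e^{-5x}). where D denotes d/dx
16 e^{- 5 x}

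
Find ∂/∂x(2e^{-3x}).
- 6 e^{- 3 x}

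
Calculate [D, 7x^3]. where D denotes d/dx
21 x^{2}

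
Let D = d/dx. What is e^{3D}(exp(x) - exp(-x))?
2 \sinh{\left(x + 3 \right)}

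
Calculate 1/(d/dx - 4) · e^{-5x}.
- \frac{e^{- 5 x}}{9}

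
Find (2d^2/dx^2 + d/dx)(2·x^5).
10 x^{3} \left(x + 8\right)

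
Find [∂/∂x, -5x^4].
- 20 x^{3}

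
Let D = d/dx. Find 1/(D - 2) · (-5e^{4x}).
- \frac{5 e^{4 x}}{2}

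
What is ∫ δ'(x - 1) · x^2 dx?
-2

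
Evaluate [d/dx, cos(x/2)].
- \frac{\sin{\left(\frac{x}{2} \right)}}{2}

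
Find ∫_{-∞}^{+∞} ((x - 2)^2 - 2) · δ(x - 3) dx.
-1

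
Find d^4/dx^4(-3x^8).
- 5040 x^{4}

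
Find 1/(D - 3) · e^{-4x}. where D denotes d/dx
- \frac{e^{- 4 x}}{7}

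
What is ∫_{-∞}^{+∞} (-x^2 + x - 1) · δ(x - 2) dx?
-3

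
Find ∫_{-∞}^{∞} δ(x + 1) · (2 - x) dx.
3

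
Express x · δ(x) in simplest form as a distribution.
0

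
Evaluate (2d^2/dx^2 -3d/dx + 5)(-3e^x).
- 12 e^{x}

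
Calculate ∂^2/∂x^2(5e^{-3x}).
45 e^{- 3 x}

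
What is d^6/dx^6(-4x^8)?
- 80640 x^{2}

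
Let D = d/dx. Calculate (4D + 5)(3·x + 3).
15 x + 27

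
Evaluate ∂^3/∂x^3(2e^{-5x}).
- 250 e^{- 5 x}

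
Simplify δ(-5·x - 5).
\frac{\delta(x + 1)}{5}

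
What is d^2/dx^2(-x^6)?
- 30 x^{4}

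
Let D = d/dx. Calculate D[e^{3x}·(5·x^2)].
5 x \left(3 x + 2\right) e^{3 x}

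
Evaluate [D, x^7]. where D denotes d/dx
7 x^{6}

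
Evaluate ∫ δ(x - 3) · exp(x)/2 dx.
\frac{e^{3}}{2}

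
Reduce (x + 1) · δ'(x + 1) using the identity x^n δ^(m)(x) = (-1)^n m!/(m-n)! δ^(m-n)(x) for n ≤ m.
-\delta(x + 1)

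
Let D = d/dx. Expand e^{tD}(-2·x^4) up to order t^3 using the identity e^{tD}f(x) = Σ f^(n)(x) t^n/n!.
2 x \left(- 4 t^{3} - 6 t^{2} x - 4 t x^{2} - x^{3}\right)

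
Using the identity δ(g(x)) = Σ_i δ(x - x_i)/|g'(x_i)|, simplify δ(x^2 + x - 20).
\frac{\delta(x - 4) + \delta(x + 5)}{9}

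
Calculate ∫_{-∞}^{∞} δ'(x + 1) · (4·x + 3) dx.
-4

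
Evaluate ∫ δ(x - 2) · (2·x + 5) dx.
9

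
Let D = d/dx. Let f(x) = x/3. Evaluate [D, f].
\frac{1}{3}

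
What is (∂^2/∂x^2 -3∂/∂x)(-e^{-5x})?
- 40 e^{- 5 x}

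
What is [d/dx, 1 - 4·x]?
-4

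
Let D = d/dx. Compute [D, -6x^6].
- 36 x^{5}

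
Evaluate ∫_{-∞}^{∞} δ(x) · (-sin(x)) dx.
0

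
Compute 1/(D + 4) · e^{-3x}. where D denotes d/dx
e^{- 3 x}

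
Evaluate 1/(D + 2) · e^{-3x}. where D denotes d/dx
- e^{- 3 x}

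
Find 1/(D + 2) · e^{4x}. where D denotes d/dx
\frac{e^{4 x}}{6}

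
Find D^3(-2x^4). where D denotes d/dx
- 48 x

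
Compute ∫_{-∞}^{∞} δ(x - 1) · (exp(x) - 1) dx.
-1 + e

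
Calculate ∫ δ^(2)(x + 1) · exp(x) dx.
e^{-1}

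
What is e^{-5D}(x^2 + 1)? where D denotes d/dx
x^{2} - 10 x + 26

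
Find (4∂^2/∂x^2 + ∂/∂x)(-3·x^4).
12 x^{2} \left(- x - 12\right)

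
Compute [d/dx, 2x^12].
24 x^{11}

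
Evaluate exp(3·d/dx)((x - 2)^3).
x^{3} + 3 x^{2} + 3 x + 1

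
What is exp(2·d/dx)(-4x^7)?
- 4 x^{7} - 56 x^{6} - 336 x^{5} - 1120 x^{4} - 2240 x^{3} - 2688 x^{2} - 1792 x - 512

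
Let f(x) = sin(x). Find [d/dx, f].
\cos{\left(x \right)}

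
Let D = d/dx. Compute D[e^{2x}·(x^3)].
x^{2} \left(2 x + 3\right) e^{2 x}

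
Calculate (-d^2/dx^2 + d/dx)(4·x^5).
20 x^{3} \left(x - 4\right)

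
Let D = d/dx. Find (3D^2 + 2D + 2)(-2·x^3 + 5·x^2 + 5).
- 4 x^{3} - 2 x^{2} - 16 x + 40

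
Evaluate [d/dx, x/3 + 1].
\frac{1}{3}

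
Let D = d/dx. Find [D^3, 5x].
15D^{2}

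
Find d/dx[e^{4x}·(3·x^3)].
x^{2} \left(12 x + 9\right) e^{4 x}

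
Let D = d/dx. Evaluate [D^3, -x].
-3D^{2}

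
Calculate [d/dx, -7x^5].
- 35 x^{4}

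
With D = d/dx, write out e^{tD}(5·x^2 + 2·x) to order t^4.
5 t^{2} + 2 t \left(5 x + 1\right) + 5 x^{2} + 2 x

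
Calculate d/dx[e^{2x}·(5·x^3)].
x^{2} \left(10 x + 15\right) e^{2 x}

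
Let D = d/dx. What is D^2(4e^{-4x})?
64 e^{- 4 x}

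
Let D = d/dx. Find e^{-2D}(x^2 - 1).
x^{2} - 4 x + 3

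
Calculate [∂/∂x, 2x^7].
14 x^{6}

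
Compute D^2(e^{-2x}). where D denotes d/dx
4 e^{- 2 x}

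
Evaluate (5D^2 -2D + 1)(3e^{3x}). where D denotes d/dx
120 e^{3 x}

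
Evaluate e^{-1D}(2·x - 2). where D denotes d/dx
2 x - 4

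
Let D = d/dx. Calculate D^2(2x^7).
84 x^{5}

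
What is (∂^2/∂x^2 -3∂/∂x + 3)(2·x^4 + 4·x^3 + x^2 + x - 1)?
6 x^{4} - 12 x^{3} - 9 x^{2} + 21 x - 4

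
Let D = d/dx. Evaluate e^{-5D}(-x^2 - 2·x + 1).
- x^{2} + 8 x - 14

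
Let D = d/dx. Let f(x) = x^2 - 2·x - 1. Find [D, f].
2 x - 2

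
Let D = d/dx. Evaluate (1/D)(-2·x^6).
- \frac{2 x^{7}}{7}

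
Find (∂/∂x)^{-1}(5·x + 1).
\frac{5 x^{2}}{2} + x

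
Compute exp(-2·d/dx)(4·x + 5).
4 x - 3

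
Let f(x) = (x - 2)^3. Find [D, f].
3 \left(x - 2\right)^{2}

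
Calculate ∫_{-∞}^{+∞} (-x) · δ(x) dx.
0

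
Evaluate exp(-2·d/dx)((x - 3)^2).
x^{2} - 10 x + 25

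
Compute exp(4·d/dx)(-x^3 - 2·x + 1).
- x^{3} - 12 x^{2} - 50 x - 71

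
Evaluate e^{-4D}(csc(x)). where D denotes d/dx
\csc{\left(x - 4 \right)}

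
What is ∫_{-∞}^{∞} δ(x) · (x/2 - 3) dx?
-3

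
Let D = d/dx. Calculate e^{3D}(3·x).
3 x + 9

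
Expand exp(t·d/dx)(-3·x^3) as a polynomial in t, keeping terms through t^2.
3 x \left(- 3 t^{2} - 3 t x - x^{2}\right)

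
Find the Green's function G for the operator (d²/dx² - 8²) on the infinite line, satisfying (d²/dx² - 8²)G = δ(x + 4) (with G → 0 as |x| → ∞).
-\frac{e^{-8|x + 4|}}{16}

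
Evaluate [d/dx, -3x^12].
- 36 x^{11}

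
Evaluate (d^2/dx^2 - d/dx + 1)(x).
x - 1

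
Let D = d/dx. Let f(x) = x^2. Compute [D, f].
2 x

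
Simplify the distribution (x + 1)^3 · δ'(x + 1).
0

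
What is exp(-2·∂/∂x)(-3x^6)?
- 3 x^{6} + 36 x^{5} - 180 x^{4} + 480 x^{3} - 720 x^{2} + 576 x - 192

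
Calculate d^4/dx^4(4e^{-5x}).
2500 e^{- 5 x}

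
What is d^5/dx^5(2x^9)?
30240 x^{4}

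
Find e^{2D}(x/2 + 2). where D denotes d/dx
\frac{x}{2} + 3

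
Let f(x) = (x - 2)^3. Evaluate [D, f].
3 \left(x - 2\right)^{2}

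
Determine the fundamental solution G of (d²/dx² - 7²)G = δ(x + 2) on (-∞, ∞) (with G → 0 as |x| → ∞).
-\frac{e^{-7|x + 2|}}{14}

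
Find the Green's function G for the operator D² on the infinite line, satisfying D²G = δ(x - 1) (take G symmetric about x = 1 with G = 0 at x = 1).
\frac{|x - 1|}{2}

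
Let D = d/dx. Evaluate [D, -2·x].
-2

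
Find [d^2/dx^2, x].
2\frac{d}{dx}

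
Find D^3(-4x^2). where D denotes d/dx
0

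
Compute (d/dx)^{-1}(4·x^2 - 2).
\frac{4 x^{3}}{3} - 2 x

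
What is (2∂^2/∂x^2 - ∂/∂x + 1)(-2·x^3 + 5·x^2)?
- 2 x^{3} + 11 x^{2} - 34 x + 20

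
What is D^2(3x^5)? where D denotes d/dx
60 x^{3}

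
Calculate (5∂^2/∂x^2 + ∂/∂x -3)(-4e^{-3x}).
- 156 e^{- 3 x}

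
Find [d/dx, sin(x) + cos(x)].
- \sin{\left(x \right)} + \cos{\left(x \right)}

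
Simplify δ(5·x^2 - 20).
\frac{\delta(x - 2) + \delta(x + 2)}{20}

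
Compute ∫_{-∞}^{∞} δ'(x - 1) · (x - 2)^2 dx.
2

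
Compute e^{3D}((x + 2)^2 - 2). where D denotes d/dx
x^{2} + 10 x + 23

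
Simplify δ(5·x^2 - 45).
\frac{\delta(x - 3) + \delta(x + 3)}{30}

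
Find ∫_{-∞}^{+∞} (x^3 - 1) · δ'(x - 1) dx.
-3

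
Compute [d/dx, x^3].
3 x^{2}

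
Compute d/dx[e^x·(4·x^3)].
4 x^{2} \left(x + 3\right) e^{x}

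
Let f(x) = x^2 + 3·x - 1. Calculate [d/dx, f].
2 x + 3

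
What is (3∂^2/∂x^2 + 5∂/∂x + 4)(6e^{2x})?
156 e^{2 x}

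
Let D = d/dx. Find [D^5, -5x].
-25D^{4}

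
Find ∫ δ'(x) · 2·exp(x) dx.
-2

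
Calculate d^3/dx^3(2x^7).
420 x^{4}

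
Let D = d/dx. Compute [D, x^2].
2 x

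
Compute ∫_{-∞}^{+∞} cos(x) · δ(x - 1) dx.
\cos{\left(1 \right)}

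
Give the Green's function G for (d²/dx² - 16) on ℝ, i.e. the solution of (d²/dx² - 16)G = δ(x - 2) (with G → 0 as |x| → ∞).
-\frac{e^{-4|x - 2|}}{8}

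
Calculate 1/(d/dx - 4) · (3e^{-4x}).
- \frac{3 e^{- 4 x}}{8}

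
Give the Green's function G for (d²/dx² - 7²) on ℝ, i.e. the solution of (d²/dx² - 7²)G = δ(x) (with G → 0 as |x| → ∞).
-\frac{e^{-7|x|}}{14}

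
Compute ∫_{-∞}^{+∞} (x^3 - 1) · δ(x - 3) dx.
26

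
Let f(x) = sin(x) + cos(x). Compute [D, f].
- \sin{\left(x \right)} + \cos{\left(x \right)}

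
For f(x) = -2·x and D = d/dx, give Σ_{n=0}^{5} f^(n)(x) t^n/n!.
- 2 t - 2 x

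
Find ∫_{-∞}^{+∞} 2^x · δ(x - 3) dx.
8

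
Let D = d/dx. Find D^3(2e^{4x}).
128 e^{4 x}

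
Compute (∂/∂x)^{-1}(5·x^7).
\frac{5 x^{8}}{8}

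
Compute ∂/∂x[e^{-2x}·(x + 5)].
\left(- 2 x - 9\right) e^{- 2 x}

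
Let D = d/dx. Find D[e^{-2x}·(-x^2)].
2 x \left(x - 1\right) e^{- 2 x}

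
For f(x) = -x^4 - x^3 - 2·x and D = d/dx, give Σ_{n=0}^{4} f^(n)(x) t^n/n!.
- t^{4} - t^{3} \left(4 x + 1\right) - 3 t^{2} x \left(2 x + 1\right) - t \left(4 x^{3} + 3 x^{2} + 2\right) - x^{4} - x^{3} - 2 x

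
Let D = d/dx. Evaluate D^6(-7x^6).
-5040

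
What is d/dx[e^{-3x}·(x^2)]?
x \left(2 - 3 x\right) e^{- 3 x}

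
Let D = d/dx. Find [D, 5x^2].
10 x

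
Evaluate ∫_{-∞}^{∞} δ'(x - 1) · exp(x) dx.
- e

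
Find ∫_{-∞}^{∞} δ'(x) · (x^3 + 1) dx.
0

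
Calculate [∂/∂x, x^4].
4 x^{3}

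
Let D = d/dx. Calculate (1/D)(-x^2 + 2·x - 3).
- \frac{x^{3}}{3} + x^{2} - 3 x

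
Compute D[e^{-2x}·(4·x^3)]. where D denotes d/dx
x^{2} \left(12 - 8 x\right) e^{- 2 x}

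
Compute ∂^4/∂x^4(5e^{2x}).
80 e^{2 x}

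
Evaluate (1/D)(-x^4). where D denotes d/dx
- \frac{x^{5}}{5}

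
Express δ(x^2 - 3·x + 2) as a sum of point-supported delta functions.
\frac{\delta(x - 1) + \delta(x - 2)}{1}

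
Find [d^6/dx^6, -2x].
-12\frac{d^{5}}{dx^{5}}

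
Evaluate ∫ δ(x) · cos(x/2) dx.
1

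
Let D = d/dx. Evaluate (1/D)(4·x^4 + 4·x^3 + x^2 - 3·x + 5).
\frac{4 x^{5}}{5} + x^{4} + \frac{x^{3}}{3} - \frac{3 x^{2}}{2} + 5 x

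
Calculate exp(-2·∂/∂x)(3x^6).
3 x^{6} - 36 x^{5} + 180 x^{4} - 480 x^{3} + 720 x^{2} - 576 x + 192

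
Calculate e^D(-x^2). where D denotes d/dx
- x^{2} - 2 x - 1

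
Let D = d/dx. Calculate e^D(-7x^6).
- 7 x^{6} - 42 x^{5} - 105 x^{4} - 140 x^{3} - 105 x^{2} - 42 x - 7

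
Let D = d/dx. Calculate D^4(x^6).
360 x^{2}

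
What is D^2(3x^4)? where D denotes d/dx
36 x^{2}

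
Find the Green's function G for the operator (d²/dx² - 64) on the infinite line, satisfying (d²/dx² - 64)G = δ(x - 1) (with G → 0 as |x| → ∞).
-\frac{e^{-8|x - 1|}}{16}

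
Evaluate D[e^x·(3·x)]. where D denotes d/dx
3 \left(x + 1\right) e^{x}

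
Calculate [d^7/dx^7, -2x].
-14\frac{d^{6}}{dx^{6}}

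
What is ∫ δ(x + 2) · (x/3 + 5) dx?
\frac{13}{3}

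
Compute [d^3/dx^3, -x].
-3\frac{d^{2}}{dx^{2}}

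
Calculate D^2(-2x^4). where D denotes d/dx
- 24 x^{2}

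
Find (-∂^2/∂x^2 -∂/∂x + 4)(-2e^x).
- 4 e^{x}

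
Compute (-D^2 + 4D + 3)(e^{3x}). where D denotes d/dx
6 e^{3 x}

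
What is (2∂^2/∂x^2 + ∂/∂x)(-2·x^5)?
10 x^{3} \left(- x - 8\right)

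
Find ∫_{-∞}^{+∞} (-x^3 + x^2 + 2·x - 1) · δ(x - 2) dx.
-1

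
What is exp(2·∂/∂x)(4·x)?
4 x + 8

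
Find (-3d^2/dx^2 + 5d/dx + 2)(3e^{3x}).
- 30 e^{3 x}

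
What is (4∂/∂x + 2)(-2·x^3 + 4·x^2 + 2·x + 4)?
- 4 x^{3} - 16 x^{2} + 36 x + 16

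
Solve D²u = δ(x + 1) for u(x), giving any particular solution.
\frac{|x + 1|}{2}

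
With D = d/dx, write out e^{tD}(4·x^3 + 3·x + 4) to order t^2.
12 t^{2} x + 3 t \left(4 x^{2} + 1\right) + 4 x^{3} + 3 x + 4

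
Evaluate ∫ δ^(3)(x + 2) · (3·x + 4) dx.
0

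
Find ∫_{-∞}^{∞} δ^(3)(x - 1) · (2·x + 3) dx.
0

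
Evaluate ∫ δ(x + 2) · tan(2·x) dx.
- \tan{\left(4 \right)}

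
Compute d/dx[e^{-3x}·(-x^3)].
3 x^{2} \left(x - 1\right) e^{- 3 x}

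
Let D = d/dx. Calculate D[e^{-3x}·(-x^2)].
x \left(3 x - 2\right) e^{- 3 x}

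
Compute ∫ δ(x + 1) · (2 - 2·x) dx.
4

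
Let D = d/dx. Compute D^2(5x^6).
150 x^{4}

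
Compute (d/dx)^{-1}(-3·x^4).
- \frac{3 x^{5}}{5}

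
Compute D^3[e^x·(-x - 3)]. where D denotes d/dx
\left(- x - 6\right) e^{x}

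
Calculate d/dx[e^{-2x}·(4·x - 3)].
2 \left(5 - 4 x\right) e^{- 2 x}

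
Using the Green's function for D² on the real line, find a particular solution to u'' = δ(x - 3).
\frac{|x - 3|}{2}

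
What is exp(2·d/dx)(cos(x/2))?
\cos{\left(\frac{x}{2} + 1 \right)}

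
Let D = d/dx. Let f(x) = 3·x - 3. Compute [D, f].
3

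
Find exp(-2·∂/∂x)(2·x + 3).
2 x - 1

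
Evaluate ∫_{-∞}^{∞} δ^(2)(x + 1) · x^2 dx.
2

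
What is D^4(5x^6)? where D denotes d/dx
1800 x^{2}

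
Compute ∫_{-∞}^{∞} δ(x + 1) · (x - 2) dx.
-3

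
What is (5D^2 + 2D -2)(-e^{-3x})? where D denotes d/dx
- 37 e^{- 3 x}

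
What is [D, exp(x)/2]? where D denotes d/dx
\frac{e^{x}}{2}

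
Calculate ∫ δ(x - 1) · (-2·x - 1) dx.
-3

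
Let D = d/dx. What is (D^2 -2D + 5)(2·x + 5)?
10 x + 21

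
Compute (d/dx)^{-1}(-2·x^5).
- \frac{x^{6}}{3}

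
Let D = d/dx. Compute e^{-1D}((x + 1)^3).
x^{3}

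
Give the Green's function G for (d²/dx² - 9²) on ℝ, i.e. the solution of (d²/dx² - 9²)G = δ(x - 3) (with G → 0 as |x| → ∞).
-\frac{e^{-9|x - 3|}}{18}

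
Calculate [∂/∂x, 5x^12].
60 x^{11}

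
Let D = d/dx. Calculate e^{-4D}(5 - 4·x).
21 - 4 x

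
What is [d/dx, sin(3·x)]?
3 \cos{\left(3 x \right)}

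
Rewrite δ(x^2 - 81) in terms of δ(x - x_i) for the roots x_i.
\frac{\delta(x - 9) + \delta(x + 9)}{18}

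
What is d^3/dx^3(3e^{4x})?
192 e^{4 x}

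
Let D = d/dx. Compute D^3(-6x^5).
- 360 x^{2}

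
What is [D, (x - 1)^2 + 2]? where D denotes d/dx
2 x - 2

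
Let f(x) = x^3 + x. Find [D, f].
3 x^{2} + 1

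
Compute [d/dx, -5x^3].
- 15 x^{2}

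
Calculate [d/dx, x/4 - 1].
\frac{1}{4}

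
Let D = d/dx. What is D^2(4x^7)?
168 x^{5}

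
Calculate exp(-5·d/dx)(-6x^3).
- 6 x^{3} + 90 x^{2} - 450 x + 750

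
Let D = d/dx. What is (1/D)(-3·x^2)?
- x^{3}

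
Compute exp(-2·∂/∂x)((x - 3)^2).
x^{2} - 10 x + 25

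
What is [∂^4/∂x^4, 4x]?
16\frac{d^{3}}{dx^{3}}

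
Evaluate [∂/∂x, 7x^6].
42 x^{5}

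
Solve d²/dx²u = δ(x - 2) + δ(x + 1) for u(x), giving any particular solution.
\frac{|x - 2|}{2} + \frac{|x + 1|}{2}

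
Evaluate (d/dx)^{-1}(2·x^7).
\frac{x^{8}}{4}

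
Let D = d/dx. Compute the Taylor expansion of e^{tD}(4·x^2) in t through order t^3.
4 t^{2} + 8 t x + 4 x^{2}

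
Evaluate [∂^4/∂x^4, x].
4\frac{d^{3}}{dx^{3}}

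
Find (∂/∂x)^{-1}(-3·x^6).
- \frac{3 x^{7}}{7}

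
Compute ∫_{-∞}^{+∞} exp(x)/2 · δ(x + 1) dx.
\frac{1}{2 e}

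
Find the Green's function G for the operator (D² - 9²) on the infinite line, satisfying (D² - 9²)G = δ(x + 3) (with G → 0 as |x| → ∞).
-\frac{e^{-9|x + 3|}}{18}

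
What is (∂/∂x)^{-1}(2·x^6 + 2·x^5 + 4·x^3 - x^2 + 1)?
\frac{2 x^{7}}{7} + \frac{x^{6}}{3} + x^{4} - \frac{x^{3}}{3} + x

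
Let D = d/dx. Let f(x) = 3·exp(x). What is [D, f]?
3 e^{x}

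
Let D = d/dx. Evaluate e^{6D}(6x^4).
6 x^{4} + 144 x^{3} + 1296 x^{2} + 5184 x + 7776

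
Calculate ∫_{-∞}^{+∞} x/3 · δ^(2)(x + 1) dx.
0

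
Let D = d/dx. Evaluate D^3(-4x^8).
- 1344 x^{5}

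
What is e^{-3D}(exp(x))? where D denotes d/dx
e^{x - 3}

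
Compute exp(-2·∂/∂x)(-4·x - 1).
7 - 4 x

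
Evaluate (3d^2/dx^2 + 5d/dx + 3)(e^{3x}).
45 e^{3 x}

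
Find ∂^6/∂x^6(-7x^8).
- 141120 x^{2}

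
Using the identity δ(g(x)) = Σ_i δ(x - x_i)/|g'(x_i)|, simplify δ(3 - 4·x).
\frac{\delta(x - 3/4)}{4}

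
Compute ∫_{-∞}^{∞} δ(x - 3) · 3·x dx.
9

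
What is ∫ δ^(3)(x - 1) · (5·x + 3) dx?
0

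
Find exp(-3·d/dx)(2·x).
2 x - 6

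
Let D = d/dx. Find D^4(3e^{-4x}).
768 e^{- 4 x}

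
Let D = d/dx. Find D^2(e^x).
e^{x}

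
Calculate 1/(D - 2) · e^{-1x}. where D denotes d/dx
- \frac{e^{- x}}{3}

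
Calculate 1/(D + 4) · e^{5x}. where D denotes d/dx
\frac{e^{5 x}}{9}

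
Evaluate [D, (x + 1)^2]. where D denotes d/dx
2 x + 2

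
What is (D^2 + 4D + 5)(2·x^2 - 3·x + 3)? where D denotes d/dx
10 x^{2} + x + 7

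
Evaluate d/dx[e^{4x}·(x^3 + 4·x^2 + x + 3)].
\left(4 x^{3} + 19 x^{2} + 12 x + 13\right) e^{4 x}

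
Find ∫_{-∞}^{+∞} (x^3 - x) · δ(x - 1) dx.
0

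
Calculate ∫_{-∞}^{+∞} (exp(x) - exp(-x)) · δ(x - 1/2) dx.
2 \sinh{\left(\frac{1}{2} \right)}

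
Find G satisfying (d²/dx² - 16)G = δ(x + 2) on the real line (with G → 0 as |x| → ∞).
-\frac{e^{-4|x + 2|}}{8}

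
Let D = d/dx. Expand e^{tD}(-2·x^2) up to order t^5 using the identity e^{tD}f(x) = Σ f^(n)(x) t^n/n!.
- 2 t^{2} - 4 t x - 2 x^{2}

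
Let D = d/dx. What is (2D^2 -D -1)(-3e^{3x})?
- 42 e^{3 x}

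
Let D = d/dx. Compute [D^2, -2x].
-4D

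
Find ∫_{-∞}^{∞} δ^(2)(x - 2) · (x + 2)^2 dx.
2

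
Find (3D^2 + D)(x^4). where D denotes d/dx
4 x^{2} \left(x + 9\right)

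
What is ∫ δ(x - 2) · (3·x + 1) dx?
7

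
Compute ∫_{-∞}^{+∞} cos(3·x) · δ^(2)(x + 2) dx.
- 9 \cos{\left(6 \right)}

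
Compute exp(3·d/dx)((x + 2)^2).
x^{2} + 10 x + 25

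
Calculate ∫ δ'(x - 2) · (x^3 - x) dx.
-11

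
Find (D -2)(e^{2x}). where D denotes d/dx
0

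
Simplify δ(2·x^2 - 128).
\frac{\delta(x - 8) + \delta(x + 8)}{32}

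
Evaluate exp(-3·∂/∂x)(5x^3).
5 x^{3} - 45 x^{2} + 135 x - 135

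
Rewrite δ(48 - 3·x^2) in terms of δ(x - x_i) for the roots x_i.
\frac{\delta(x - 4) + \delta(x + 4)}{24}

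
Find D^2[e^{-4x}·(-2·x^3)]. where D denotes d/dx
4 x \left(- 8 x^{2} + 12 x - 3\right) e^{- 4 x}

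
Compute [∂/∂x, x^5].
5 x^{4}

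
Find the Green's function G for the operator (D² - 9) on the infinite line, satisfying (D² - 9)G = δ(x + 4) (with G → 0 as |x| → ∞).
-\frac{e^{-3|x + 4|}}{6}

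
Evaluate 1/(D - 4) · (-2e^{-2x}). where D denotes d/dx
\frac{e^{- 2 x}}{3}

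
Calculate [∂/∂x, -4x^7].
- 28 x^{6}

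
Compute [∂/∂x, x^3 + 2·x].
3 x^{2} + 2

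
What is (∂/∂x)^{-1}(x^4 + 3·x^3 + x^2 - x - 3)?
\frac{x^{5}}{5} + \frac{3 x^{4}}{4} + \frac{x^{3}}{3} - \frac{x^{2}}{2} - 3 x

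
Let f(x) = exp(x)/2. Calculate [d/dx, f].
\frac{e^{x}}{2}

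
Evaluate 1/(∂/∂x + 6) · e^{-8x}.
- \frac{e^{- 8 x}}{2}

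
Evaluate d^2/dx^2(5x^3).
30 x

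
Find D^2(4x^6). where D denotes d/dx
120 x^{4}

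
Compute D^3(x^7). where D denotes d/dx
210 x^{4}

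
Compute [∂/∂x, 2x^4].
8 x^{3}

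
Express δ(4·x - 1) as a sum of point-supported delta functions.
\frac{\delta(x - 1/4)}{4}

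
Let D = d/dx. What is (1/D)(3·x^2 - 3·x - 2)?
x^{3} - \frac{3 x^{2}}{2} - 2 x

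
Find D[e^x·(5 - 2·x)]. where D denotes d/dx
\left(3 - 2 x\right) e^{x}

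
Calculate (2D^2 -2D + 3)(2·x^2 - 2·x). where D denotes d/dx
6 x^{2} - 14 x + 12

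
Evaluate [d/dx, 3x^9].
27 x^{8}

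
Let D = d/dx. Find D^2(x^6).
30 x^{4}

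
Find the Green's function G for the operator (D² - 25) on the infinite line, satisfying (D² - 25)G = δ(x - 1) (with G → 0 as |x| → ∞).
-\frac{e^{-5|x - 1|}}{10}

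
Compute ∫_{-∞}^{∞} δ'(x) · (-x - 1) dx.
1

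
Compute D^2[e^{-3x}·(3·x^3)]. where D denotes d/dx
9 x \left(3 x^{2} - 6 x + 2\right) e^{- 3 x}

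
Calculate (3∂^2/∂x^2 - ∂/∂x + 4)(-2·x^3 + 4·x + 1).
2 x \left(- 4 x^{2} + 3 x - 10\right)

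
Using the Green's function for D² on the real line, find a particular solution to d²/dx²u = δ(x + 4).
\frac{|x + 4|}{2}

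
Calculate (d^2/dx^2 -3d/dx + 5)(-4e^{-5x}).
- 180 e^{- 5 x}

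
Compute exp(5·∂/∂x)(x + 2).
x + 7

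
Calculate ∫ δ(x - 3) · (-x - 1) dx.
-4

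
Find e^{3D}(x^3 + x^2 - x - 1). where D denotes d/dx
x^{3} + 10 x^{2} + 32 x + 32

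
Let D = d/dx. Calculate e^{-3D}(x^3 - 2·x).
x^{3} - 9 x^{2} + 25 x - 21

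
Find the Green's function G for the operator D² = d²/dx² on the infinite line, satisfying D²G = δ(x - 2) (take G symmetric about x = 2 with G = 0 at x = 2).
\frac{|x - 2|}{2}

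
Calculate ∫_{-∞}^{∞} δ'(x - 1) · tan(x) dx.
- \tan^{2}{\left(1 \right)} - 1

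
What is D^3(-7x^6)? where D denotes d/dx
- 840 x^{3}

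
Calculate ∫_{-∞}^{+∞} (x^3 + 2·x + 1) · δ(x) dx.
1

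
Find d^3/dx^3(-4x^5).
- 240 x^{2}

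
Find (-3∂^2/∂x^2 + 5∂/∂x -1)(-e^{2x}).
3 e^{2 x}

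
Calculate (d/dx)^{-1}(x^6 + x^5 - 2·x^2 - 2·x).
\frac{x^{7}}{7} + \frac{x^{6}}{6} - \frac{2 x^{3}}{3} - x^{2}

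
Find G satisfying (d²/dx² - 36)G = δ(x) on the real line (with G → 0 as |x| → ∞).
-\frac{e^{-6|x|}}{12}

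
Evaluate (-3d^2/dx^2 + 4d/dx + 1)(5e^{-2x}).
- 95 e^{- 2 x}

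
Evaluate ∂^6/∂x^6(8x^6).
5760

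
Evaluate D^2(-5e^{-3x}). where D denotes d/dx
- 45 e^{- 3 x}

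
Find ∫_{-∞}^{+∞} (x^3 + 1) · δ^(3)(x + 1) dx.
-6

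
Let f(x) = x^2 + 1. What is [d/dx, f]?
2 x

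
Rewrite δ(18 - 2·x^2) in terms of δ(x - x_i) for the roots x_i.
\frac{\delta(x - 3) + \delta(x + 3)}{12}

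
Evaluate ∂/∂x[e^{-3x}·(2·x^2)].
2 x \left(2 - 3 x\right) e^{- 3 x}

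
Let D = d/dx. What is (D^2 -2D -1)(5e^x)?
- 10 e^{x}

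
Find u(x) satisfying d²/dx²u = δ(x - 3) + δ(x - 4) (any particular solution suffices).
\frac{|x - 3|}{2} + \frac{|x - 4|}{2}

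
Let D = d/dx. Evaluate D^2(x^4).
12 x^{2}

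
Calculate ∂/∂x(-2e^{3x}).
- 6 e^{3 x}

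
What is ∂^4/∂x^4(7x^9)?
21168 x^{5}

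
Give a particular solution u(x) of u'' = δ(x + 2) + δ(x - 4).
\frac{|x + 2|}{2} + \frac{|x - 4|}{2}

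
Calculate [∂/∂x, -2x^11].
- 22 x^{10}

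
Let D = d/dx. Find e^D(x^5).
x^{5} + 5 x^{4} + 10 x^{3} + 10 x^{2} + 5 x + 1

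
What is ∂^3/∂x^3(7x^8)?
2352 x^{5}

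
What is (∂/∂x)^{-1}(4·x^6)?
\frac{4 x^{7}}{7}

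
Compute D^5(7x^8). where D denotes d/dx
47040 x^{3}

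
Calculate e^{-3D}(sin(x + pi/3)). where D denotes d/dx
\sin{\left(x - 3 + \frac{\pi}{3} \right)}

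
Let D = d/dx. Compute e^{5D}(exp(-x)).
e^{- x - 5}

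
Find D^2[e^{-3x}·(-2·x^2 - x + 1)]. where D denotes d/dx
\left(- 18 x^{2} + 15 x + 11\right) e^{- 3 x}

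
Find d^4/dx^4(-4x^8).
- 6720 x^{4}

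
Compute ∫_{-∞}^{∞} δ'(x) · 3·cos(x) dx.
0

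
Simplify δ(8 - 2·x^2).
\frac{\delta(x - 2) + \delta(x + 2)}{8}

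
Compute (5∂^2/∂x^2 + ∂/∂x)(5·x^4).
20 x^{2} \left(x + 15\right)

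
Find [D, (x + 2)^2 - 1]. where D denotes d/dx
2 x + 4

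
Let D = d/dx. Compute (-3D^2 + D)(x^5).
5 x^{3} \left(x - 12\right)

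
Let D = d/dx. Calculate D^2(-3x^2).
-6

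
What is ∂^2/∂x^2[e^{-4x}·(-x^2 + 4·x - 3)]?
2 \left(- 8 x^{2} + 40 x - 41\right) e^{- 4 x}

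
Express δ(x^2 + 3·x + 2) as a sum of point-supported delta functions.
\frac{\delta(x + 1) + \delta(x + 2)}{1}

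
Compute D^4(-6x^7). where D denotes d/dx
- 5040 x^{3}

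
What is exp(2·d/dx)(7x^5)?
7 x^{5} + 70 x^{4} + 280 x^{3} + 560 x^{2} + 560 x + 224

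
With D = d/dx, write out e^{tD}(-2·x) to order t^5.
- 2 t - 2 x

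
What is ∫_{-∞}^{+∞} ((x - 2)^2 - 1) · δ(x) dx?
3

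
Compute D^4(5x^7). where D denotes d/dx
4200 x^{3}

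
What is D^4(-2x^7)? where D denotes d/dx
- 1680 x^{3}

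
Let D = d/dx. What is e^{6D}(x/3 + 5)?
\frac{x}{3} + 7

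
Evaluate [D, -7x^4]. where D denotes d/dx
- 28 x^{3}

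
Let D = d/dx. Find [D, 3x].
3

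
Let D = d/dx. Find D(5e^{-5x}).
- 25 e^{- 5 x}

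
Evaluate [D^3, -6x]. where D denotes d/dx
-18D^{2}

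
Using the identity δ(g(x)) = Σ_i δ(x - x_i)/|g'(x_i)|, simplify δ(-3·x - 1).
\frac{\delta(x + 1/3)}{3}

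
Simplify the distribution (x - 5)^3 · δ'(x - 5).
0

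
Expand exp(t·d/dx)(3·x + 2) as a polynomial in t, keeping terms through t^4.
3 t + 3 x + 2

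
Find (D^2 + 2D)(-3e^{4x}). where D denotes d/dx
- 72 e^{4 x}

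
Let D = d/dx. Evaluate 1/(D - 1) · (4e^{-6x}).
- \frac{4 e^{- 6 x}}{7}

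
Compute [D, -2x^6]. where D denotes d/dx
- 12 x^{5}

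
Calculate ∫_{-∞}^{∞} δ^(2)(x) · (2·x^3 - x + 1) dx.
0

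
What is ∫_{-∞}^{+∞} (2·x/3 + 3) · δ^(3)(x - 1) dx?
0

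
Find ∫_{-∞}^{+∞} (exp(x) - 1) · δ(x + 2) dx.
-1 + e^{-2}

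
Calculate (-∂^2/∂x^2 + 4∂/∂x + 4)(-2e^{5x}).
2 e^{5 x}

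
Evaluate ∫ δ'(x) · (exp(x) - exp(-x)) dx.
-2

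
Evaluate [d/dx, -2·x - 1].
-2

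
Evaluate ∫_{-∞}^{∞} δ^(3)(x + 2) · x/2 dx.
0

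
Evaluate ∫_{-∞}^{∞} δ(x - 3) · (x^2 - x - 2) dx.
4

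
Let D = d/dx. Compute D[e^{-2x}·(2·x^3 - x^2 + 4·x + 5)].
2 \left(- 2 x^{3} + 4 x^{2} - 5 x - 3\right) e^{- 2 x}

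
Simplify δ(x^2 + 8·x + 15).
\frac{\delta(x + 5) + \delta(x + 3)}{2}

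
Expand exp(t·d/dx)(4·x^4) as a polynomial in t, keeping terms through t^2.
4 x^{2} \left(6 t^{2} + 4 t x + x^{2}\right)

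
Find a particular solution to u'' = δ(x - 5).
\frac{|x - 5|}{2}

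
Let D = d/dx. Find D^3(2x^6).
240 x^{3}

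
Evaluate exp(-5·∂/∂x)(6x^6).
6 x^{6} - 180 x^{5} + 2250 x^{4} - 15000 x^{3} + 56250 x^{2} - 112500 x + 93750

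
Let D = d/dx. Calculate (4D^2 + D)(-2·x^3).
6 x \left(- x - 8\right)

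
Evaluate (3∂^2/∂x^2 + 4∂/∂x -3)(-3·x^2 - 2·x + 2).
9 x^{2} - 18 x - 32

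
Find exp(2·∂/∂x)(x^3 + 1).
x^{3} + 6 x^{2} + 12 x + 9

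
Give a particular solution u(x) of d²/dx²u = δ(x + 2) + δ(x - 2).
\frac{|x + 2|}{2} + \frac{|x - 2|}{2}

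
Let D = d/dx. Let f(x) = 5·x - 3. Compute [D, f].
5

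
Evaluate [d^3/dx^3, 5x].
15\frac{d^{2}}{dx^{2}}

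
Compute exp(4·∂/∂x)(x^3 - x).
x^{3} + 12 x^{2} + 47 x + 60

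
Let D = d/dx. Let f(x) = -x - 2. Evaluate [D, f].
-1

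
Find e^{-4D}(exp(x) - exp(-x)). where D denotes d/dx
- e^{4 - x} + e^{x - 4}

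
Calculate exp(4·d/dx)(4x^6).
4 x^{6} + 96 x^{5} + 960 x^{4} + 5120 x^{3} + 15360 x^{2} + 24576 x + 16384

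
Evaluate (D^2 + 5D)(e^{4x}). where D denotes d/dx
36 e^{4 x}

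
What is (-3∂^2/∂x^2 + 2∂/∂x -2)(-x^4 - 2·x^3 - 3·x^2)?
2 x^{4} - 4 x^{3} + 30 x^{2} + 24 x + 18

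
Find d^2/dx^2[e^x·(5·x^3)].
5 x \left(x^{2} + 6 x + 6\right) e^{x}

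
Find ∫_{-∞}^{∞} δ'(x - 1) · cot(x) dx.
\frac{1}{\sin^{2}{\left(1 \right)}}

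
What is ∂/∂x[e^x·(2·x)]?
2 \left(x + 1\right) e^{x}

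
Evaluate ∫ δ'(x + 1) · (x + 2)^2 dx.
-2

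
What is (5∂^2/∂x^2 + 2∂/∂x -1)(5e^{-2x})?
75 e^{- 2 x}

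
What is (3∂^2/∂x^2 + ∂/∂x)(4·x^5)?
20 x^{3} \left(x + 12\right)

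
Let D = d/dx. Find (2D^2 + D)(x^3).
3 x \left(x + 4\right)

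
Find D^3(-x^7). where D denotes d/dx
- 210 x^{4}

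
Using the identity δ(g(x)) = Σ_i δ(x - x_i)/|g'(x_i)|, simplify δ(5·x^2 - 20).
\frac{\delta(x - 2) + \delta(x + 2)}{20}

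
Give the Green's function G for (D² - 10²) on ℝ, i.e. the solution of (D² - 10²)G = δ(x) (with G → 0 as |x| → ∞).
-\frac{e^{-10|x|}}{20}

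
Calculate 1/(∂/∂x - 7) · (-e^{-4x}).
\frac{e^{- 4 x}}{11}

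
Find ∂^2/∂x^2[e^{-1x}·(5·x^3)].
5 x \left(x^{2} - 6 x + 6\right) e^{- x}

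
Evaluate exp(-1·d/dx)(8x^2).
8 x^{2} - 16 x + 8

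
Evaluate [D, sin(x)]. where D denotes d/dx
\cos{\left(x \right)}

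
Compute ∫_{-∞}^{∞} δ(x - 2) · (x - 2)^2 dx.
0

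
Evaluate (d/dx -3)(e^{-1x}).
- 4 e^{- x}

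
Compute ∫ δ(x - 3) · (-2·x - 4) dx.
-10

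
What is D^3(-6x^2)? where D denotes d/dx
0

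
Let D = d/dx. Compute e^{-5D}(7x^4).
7 x^{4} - 140 x^{3} + 1050 x^{2} - 3500 x + 4375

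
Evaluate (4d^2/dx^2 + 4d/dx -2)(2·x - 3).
14 - 4 x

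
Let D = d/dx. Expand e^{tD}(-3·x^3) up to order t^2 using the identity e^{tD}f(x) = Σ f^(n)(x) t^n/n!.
3 x \left(- 3 t^{2} - 3 t x - x^{2}\right)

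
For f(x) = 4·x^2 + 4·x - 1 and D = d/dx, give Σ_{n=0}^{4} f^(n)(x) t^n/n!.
4 t^{2} + 4 t \left(2 x + 1\right) + 4 x^{2} + 4 x - 1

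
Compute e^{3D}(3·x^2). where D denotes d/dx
3 x^{2} + 18 x + 27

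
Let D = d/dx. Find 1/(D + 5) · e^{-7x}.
- \frac{e^{- 7 x}}{2}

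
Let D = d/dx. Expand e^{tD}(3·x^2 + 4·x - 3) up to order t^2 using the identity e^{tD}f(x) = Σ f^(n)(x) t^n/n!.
3 t^{2} + 2 t \left(3 x + 2\right) + 3 x^{2} + 4 x - 3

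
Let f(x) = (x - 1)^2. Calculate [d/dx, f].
2 x - 2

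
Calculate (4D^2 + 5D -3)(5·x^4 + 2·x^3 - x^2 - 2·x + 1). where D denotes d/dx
- 15 x^{4} + 94 x^{3} + 273 x^{2} + 44 x - 21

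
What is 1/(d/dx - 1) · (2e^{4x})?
\frac{2 e^{4 x}}{3}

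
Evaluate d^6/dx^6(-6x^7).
- 30240 x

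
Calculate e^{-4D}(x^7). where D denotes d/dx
x^{7} - 28 x^{6} + 336 x^{5} - 2240 x^{4} + 8960 x^{3} - 21504 x^{2} + 28672 x - 16384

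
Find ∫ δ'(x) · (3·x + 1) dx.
-3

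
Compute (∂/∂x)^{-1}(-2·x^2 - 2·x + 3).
- \frac{2 x^{3}}{3} - x^{2} + 3 x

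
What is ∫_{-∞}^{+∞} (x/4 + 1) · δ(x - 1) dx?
\frac{5}{4}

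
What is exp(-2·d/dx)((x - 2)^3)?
x^{3} - 12 x^{2} + 48 x - 64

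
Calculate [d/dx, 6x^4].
24 x^{3}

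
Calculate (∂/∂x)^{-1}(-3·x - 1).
- \frac{3 x^{2}}{2} - x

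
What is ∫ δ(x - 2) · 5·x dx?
10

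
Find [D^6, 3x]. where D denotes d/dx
18D^{5}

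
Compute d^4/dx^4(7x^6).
2520 x^{2}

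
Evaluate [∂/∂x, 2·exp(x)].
2 e^{x}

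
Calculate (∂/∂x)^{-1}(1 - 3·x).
- \frac{3 x^{2}}{2} + x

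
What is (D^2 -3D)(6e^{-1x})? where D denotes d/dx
24 e^{- x}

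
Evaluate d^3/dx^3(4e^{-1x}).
- 4 e^{- x}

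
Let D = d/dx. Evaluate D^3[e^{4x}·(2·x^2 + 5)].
\left(128 x^{2} + 192 x + 368\right) e^{4 x}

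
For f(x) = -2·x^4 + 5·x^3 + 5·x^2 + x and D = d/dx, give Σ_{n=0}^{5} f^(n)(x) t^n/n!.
- 2 t^{4} + t^{3} \left(5 - 8 x\right) + t^{2} \left(- 12 x^{2} + 15 x + 5\right) + t \left(- 8 x^{3} + 15 x^{2} + 10 x + 1\right) - 2 x^{4} + 5 x^{3} + 5 x^{2} + x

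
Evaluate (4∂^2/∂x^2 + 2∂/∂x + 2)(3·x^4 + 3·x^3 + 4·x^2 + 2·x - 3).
6 x^{4} + 30 x^{3} + 170 x^{2} + 92 x + 30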